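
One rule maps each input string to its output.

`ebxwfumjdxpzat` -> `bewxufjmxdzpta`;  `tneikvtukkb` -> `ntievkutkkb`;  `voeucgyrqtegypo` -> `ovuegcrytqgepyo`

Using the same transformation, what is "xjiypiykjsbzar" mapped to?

jxyiipkysjzbra

The rule is to swap each adjacent pair of characters (1↔2, 3↔4, ...).
Doing the same to "xjiypiykjsbzar": "jxyiipkysjzbra".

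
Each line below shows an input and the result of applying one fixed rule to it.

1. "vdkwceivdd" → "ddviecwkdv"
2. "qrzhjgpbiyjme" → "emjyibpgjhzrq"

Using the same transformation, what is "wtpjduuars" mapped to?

srauudjptw

Looking at the pairs, the operation is to reverse the string.
Applying that to "wtpjduuars" gives "srauudjptw".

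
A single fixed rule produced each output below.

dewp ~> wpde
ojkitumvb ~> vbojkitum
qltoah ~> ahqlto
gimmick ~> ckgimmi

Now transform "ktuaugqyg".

ygktuaugq

Rule — move the last 2 characters to the front (rotate right by 2).
On "ktuaugqyg" that produces "ygktuaugq".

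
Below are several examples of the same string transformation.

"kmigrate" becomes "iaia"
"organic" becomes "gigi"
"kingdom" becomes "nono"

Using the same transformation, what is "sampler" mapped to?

meme

The rule is to keep one character in every 3, starting at position 3 (positions 3rd, 6th, 9th, ...), then write the whole string twice.
Doing the same to "sampler": "meme".
(Check on "organic": → "gi" → "gigi" ✓)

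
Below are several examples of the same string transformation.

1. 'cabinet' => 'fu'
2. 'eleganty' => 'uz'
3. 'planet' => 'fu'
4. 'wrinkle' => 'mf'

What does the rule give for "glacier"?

Each output is the input with this applied: shift every letter 1 place forward in the alphabet (wrapping around), then keep only the last 2 characters.
"glacier" → "hmbdjfs" → "fs".

fs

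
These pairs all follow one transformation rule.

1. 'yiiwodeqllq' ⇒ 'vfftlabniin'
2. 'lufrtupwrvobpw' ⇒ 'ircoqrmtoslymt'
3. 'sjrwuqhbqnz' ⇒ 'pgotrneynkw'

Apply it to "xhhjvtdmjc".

ueegsqajgz

The pattern: shift every letter 3 places backward in the alphabet (wrapping around).
On "xhhjvtdmjc" that produces "ueegsqajgz".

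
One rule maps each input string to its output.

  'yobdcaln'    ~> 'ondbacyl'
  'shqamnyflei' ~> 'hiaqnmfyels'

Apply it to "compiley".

In each case the input is transformed by: swap the first and last characters, then swap each adjacent pair of characters (1↔2, 3↔4, ...).
"compiley" → "oypmlice".

oypmlice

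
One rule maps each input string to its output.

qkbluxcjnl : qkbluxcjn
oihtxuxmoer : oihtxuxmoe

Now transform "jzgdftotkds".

jzgdftotkd

Rule — delete the last character.
Applying that to "jzgdftotkds" gives "jzgdftotkd".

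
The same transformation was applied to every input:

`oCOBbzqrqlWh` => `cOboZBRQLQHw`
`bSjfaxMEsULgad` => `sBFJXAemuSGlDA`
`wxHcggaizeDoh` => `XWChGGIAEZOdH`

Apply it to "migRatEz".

IMrGTAZe

The rule is to swap each adjacent pair of characters (1↔2, 3↔4, ...), then flip the case of every letter.
Applying both steps to "migRatEz": "imRgtazE", then "IMrGTAZe".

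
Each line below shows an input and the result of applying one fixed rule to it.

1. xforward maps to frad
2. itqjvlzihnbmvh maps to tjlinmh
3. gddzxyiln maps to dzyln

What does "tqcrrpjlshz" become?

Looking at the pairs, the operation is to swap each adjacent pair of characters (1↔2, 3↔4, ...), then keep every other character starting from the first (positions 1st, 3rd, 5th, ...).
So "tqcrrpjlshz" becomes "qrplhz".
(Check on "xforward": → "fxroawdr" → "frad" ✓)

qrplhz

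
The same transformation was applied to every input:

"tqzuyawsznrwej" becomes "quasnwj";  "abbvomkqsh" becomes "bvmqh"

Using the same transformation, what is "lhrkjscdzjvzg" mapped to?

Each output is the input with this applied: keep every other character starting from the second (positions 2nd, 4th, 6th, ...).
So "lhrkjscdzjvzg" becomes "hksdjz".

hksdjz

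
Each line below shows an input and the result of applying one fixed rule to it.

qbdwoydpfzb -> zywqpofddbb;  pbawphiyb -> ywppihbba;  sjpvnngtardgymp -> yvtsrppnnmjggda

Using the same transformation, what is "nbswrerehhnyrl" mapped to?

ywsrrrnnlhheeb

What's happening: sort the characters into reverse alphabetical order.
Doing the same to "nbswrerehhnyrl": "ywsrrrnnlhheeb".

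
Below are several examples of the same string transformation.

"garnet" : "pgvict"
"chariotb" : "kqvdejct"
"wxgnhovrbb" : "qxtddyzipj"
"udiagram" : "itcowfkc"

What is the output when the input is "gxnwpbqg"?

What's happening: swap the front and back halves of the string, then shift every letter 2 places forward in the alphabet (wrapping around).
Starting from "gxnwpbqg": after the first operation, "pbqggxnw"; after the second, "rdsiizpy".

rdsiizpy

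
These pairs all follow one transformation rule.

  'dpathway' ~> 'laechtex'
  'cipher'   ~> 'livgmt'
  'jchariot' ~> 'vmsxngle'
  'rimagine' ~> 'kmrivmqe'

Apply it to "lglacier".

gmivpkpe

What's happening: swap the front and back halves of the string, then shift every letter 4 places forward in the alphabet (wrapping around).
Doing the same to "lglacier": "gmivpkpe".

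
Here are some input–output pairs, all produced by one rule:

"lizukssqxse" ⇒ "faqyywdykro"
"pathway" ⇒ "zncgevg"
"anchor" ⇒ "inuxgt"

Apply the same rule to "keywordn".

Rule — move the first 2 characters to the end (rotate left by 2), then shift every letter 6 places forward in the alphabet (wrapping around).
Working it through for "keywordn": intermediate "ywordnke", final "ecuxjtqk".

ecuxjtqk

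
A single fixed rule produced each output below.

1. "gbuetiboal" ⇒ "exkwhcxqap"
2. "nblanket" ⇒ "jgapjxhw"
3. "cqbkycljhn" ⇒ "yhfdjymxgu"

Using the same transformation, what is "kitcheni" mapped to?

dajegepy

The pattern: shift every letter 4 places backward in the alphabet (wrapping around), then swap the front and back halves of the string.
"kitcheni" → "gepydaje" → "dajegepy".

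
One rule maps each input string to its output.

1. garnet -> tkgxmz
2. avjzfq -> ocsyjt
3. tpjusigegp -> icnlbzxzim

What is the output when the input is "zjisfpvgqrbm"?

The pattern: move the first character to the end, then shift every letter 7 places backward in the alphabet (wrapping around).
For "zjisfpvgqrbm", step one produces "jisfpvgqrbmz"; step two turns that into "cblyiozjkufs".

cblyiozjkufs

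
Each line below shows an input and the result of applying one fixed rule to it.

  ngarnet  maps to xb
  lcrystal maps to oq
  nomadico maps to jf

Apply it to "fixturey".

uo

What's happening: keep one character in every 3, starting at position 3 (positions 3rd, 6th, 9th, ...), then shift every letter 3 places backward in the alphabet (wrapping around).
"fixturey" → "xr" → "uo".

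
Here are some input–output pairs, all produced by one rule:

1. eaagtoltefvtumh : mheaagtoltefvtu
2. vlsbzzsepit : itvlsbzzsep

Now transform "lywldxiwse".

The rule is to move the last 2 characters to the front (rotate right by 2).
Applying that to "lywldxiwse" gives "selywldxiw".

selywldxiw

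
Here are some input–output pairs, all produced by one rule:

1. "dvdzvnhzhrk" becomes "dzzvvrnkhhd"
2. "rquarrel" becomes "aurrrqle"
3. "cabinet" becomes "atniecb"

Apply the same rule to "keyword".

dywroke

What's happening: sort the characters into reverse alphabetical order, then move the last character to the front.
On "keyword" that produces "dywroke".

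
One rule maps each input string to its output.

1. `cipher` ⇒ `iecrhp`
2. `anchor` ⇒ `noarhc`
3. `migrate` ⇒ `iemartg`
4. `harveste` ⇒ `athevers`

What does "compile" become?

oeciplm

The pattern: swap each adjacent pair of characters (1↔2, 3↔4, ...), then take characters alternately from the front and the back (1st, last, 2nd, 2nd-last, ...).
Starting from "compile": after the first operation, "ocpmlie"; after the second, "oeciplm".
(Check on "harveste": → "ahvrseet" → "athevers" ✓)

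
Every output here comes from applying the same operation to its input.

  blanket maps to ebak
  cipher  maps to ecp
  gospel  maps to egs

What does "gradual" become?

Each output is the input with this applied: move the last 2 characters to the front (rotate right by 2), then keep every other character starting from the first (positions 1st, 3rd, 5th, ...).
Applying both steps to "gradual": "algradu", then "agau".
(Check on "blanket": → "etblank" → "ebak" ✓)

agau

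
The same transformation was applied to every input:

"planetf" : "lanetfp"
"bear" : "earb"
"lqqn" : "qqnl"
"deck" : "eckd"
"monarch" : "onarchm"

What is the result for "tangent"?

angentt

In each case the input is transformed by: move the first character to the end.
So "tangent" becomes "angentt".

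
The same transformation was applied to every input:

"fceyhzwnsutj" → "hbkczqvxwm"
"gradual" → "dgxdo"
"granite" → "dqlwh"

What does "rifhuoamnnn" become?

ikxrdpqqq

The pattern: shift every letter 3 places forward in the alphabet (wrapping around), then delete the first 2 characters.
For "rifhuoamnnn" the result is "ikxrdpqqq".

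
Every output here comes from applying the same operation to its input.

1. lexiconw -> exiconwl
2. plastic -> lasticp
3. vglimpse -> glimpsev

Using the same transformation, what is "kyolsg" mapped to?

The rule is to move the first character to the end.
For "kyolsg" the result is "yolsgk".

yolsgk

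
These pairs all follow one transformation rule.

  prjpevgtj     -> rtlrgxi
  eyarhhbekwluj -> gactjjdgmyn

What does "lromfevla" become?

Each output is the input with this applied: delete the last 2 characters, then shift every letter 2 places forward in the alphabet (wrapping around).
On "lromfevla": the first step gives "lromfev", and the second then gives "ntqohgx".
(Check on "eyarhhbekwluj": → "eyarhhbekwl" → "gactjjdgmyn" ✓)

ntqohgx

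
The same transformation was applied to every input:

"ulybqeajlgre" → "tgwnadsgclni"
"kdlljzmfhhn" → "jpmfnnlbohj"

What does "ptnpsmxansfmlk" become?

Rule — move the last 2 characters to the front (rotate right by 2), then shift every letter 2 places forward in the alphabet (wrapping around).
On "ptnpsmxansfmlk": the first step gives "lkptnpsmxansfm", and the second then gives "nmrvpruozcpuho".

nmrvpruozcpuho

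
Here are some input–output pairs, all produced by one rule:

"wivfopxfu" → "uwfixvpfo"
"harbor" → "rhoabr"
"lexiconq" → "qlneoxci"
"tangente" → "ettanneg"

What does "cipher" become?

rceihp

What's happening: reverse the string, then take characters alternately from the front and the back (1st, last, 2nd, 2nd-last, ...).
On "cipher": the first step gives "rehpic", and the second then gives "rceihp".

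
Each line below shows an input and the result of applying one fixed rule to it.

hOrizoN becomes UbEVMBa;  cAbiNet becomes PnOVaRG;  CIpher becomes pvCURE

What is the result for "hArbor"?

What's happening: shift every letter 13 places forward in the alphabet (wrapping around) — i.e. ROT13, then flip the case of every letter.
Applying both steps to "hArbor": "uNeobe", then "UnEOBE".
(Check on "hOrizoN": → "uBevmbA" → "UbEVMBa" ✓)

UnEOBE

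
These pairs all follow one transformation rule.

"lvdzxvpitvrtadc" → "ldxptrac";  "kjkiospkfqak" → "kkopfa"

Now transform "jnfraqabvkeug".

jfaaveg

What's happening: keep every other character starting from the first (positions 1st, 3rd, 5th, ...).
Doing the same to "jnfraqabvkeug": "jfaaveg".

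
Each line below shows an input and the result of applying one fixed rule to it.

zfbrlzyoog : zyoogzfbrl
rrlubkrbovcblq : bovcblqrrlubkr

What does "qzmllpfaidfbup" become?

aidfbupqzmllpf

The pattern: swap the front and back halves of the string.
So "qzmllpfaidfbup" becomes "aidfbupqzmllpf".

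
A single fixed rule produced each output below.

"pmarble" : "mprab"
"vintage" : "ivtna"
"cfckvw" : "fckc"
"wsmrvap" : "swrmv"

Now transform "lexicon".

elixc

Rule — delete the last 2 characters, then swap each adjacent pair of characters (1↔2, 3↔4, ...).
So "lexicon" becomes "elixc".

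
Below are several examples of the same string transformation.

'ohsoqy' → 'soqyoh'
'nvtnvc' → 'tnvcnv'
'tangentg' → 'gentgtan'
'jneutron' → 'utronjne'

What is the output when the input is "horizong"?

Each output is the input with this applied: move the last character to the front, then swap the front and back halves of the string.
"horizong" → "ghorizon" → "izonghor".

izonghor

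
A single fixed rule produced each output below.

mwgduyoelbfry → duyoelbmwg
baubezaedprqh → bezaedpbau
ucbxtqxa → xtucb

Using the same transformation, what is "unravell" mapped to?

Rule — delete the last 3 characters, then move the first 3 characters to the end (rotate left by 3).
Working it through for "unravell": intermediate "unrav", final "avunr".

avunr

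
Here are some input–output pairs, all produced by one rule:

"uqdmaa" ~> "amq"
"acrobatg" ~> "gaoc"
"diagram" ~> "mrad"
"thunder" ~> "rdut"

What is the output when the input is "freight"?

tgef

The pattern: reverse the string, then keep every other character starting from the first (positions 1st, 3rd, 5th, ...).
Starting from "freight": after the first operation, "thgierf"; after the second, "tgef".
(Check on "diagram": → "margaid" → "mrad" ✓)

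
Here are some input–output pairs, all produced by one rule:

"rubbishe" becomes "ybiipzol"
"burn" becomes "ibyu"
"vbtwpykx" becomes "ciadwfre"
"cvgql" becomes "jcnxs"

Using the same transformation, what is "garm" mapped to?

The pattern: shift every letter 7 places forward in the alphabet (wrapping around).
"garm" → "nhyt".

nhyt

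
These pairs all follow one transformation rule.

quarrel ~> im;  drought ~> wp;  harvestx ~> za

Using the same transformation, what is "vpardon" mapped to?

The rule is to shift every letter 8 places forward in the alphabet (wrapping around), then keep one character in every 3, starting at position 3 (positions 3rd, 6th, 9th, ...).
Applying both steps to "vpardon": "dxizlwv", then "iw".

iw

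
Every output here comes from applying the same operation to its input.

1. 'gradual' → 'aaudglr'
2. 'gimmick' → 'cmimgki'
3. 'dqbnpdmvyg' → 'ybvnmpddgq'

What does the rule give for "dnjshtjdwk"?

Rule — take characters alternately from the front and the back (1st, last, 2nd, 2nd-last, ...), then move the first 3 characters to the end (rotate left by 3).
Applying both steps to "dnjshtjdwk": "dknwjdsjht", then "wjdsjhtdkn".

wjdsjhtdkn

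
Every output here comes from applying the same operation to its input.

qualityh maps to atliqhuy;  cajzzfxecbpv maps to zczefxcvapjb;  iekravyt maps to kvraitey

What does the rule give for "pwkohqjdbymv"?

obhdqjpvwmky

The rule is to take characters alternately from the front and the back (1st, last, 2nd, 2nd-last, ...), then swap the front and back halves of the string.
Starting from "pwkohqjdbymv": after the first operation, "pvwmkyobhdqj"; after the second, "obhdqjpvwmky".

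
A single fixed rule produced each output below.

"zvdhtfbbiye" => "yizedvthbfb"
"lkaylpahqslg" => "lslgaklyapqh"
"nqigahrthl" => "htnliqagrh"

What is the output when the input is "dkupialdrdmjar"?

ajdrukiplardmd

The rule is to move the last 3 characters to the front (rotate right by 3), then swap each adjacent pair of characters (1↔2, 3↔4, ...).
Doing the same to "dkupialdrdmjar": "ajdrukiplardmd".
(Check on "nqigahrthl": → "thlnqigahr" → "htnliqagrh" ✓)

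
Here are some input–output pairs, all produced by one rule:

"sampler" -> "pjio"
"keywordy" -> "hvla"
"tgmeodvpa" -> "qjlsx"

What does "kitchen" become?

Each output is the input with this applied: shift every letter 3 places backward in the alphabet (wrapping around), then keep every other character starting from the first (positions 1st, 3rd, 5th, ...).
"kitchen" → "hfqzebk" → "hqek".

hqek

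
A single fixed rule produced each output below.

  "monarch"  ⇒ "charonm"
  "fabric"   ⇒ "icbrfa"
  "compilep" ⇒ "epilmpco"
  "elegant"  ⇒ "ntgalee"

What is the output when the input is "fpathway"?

ayhwatfp

The rule is to reverse the string, then swap each adjacent pair of characters (1↔2, 3↔4, ...).
"fpathway" → "yawhtapf" → "ayhwatfp".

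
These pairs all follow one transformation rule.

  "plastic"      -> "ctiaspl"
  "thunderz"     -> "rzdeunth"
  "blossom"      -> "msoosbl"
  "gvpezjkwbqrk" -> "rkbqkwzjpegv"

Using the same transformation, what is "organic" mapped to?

cnigaor

Looking at the pairs, the operation is to swap each adjacent pair of characters (1↔2, 3↔4, ...), then reverse the string.
Applying both steps to "organic": "roaginc", then "cnigaor".
(Check on "plastic": → "lpsaitc" → "ctiaspl" ✓)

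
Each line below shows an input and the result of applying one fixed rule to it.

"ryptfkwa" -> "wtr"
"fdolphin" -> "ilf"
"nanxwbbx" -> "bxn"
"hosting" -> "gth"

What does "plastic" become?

csp

What's happening: keep one character in every 3, starting at position 1 (positions 1st, 4th, 7th, ...), then reverse the string.
Working it through for "plastic": intermediate "psc", final "csp".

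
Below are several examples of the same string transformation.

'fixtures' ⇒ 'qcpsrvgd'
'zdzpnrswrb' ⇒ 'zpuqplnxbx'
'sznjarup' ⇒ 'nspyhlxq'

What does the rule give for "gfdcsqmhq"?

The rule is to shift every letter 2 places backward in the alphabet (wrapping around), then reverse the string.
So "gfdcsqmhq" becomes "ofkoqabde".

ofkoqabde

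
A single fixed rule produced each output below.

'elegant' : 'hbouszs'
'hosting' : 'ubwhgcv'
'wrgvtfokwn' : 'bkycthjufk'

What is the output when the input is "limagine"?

sbwuoawz

The transformation: shift every letter 12 places backward in the alphabet (wrapping around), then reverse the string.
"limagine" → "sbwuoawz".
(Check on "hosting": → "vcghwbu" → "ubwhgcv" ✓)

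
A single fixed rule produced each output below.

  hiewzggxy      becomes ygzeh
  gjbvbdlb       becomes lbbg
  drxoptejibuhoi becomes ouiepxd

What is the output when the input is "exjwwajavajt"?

Rule — keep every other character starting from the first (positions 1st, 3rd, 5th, ...), then reverse the string.
Applying both steps to "exjwwajavajt": "ejwjvj", then "jvjwje".

jvjwje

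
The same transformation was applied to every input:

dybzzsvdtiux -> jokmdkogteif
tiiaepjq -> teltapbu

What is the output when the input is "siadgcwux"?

tdolnrfhi

Each output is the input with this applied: shift every letter 11 places forward in the alphabet (wrapping around), then swap each adjacent pair of characters (1↔2, 3↔4, ...).
On "siadgcwux" that produces "tdolnrfhi".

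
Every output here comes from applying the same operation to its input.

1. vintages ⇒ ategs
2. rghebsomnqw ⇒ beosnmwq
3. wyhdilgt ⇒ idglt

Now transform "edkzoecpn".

ozcenp

Looking at the pairs, the operation is to delete the first 3 characters, then swap each adjacent pair of characters (1↔2, 3↔4, ...).
For "edkzoecpn", step one produces "zoecpn"; step two turns that into "ozcenp".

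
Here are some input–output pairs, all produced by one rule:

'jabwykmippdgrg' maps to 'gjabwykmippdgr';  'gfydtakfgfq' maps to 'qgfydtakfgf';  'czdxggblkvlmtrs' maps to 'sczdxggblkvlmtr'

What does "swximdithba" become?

aswximdithb

Rule — move the last character to the front.
Applying that to "swximdithba" gives "aswximdithb".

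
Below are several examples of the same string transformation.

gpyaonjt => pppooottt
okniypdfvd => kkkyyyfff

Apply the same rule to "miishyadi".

iiihhhddd

Each output is the input with this applied: keep one character in every 3, starting at position 2 (positions 2nd, 5th, 8th, ...), then repeat every character 3 times.
On "miishyadi": the first step gives "ihd", and the second then gives "iiihhhddd".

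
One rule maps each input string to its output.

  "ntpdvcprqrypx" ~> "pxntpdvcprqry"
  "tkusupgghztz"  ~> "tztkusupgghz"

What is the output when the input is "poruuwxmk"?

mkporuuwx

Looking at the pairs, the operation is to move the last 2 characters to the front (rotate right by 2).
On "poruuwxmk" that produces "mkporuuwx".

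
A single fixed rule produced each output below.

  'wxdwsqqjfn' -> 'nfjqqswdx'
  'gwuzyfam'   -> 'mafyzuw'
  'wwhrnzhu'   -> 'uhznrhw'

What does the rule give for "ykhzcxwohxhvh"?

hvhxhowxczhk

Looking at the pairs, the operation is to reverse the string, then delete the last character.
Applying both steps to "ykhzcxwohxhvh": "hvhxhowxczhky", then "hvhxhowxczhk".
(Check on "wwhrnzhu": → "uhznrhww" → "uhznrhw" ✓)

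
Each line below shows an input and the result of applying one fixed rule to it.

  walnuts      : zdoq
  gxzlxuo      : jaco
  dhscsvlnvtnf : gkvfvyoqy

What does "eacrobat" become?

hdfur

The transformation: shift every letter 3 places forward in the alphabet (wrapping around), then delete the last 3 characters.
Applying both steps to "eacrobat": "hdfuredw", then "hdfur".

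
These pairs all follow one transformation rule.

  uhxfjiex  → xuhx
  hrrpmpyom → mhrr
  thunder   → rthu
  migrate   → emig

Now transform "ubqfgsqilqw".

wubq

In each case the input is transformed by: move the last character to the front, then keep only the first 4 characters.
Applying both steps to "ubqfgsqilqw": "wubqfgsqilq", then "wubq".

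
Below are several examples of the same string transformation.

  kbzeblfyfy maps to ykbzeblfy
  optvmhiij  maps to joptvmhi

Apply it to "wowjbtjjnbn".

Each output is the input with this applied: move the last character to the front, then delete the last character.
Applying that to "wowjbtjjnbn" gives "nwowjbtjjn".

nwowjbtjjn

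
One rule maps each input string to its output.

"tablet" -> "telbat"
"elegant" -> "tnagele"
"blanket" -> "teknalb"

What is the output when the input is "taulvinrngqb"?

Rule — reverse the string.
For "taulvinrngqb" the result is "bqgnrnivluat".

bqgnrnivluat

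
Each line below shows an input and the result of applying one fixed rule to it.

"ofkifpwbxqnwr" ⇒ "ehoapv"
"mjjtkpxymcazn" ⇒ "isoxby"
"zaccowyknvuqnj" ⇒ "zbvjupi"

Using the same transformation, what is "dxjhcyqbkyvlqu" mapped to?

What's happening: keep every other character starting from the second (positions 2nd, 4th, 6th, ...), then shift every letter 1 place backward in the alphabet (wrapping around).
"dxjhcyqbkyvlqu" → "xhybylu" → "wgxaxkt".

wgxaxkt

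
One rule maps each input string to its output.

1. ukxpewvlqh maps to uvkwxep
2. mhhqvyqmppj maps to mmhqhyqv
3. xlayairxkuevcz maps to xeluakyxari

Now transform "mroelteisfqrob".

mqrfoseilet

Rule — delete the last 3 characters, then take characters alternately from the front and the back (1st, last, 2nd, 2nd-last, ...).
Working it through for "mroelteisfqrob": intermediate "mroelteisfq", final "mqrfoseilet".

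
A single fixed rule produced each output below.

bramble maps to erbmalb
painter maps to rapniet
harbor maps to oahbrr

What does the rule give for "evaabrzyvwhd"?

hveaarbyzwvd

Looking at the pairs, the operation is to swap each adjacent pair of characters (1↔2, 3↔4, ...), then move the last character to the front.
Applying both steps to "evaabrzyvwhd": "veaarbyzwvdh", then "hveaarbyzwvd".
(Check on "bramble": → "rbmalbe" → "erbmalb" ✓)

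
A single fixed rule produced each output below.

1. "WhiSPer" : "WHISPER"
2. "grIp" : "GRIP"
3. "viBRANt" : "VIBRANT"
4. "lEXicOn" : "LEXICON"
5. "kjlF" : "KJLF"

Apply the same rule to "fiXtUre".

FIXTURE

What's happening: convert every letter to uppercase.
Doing the same to "fiXtUre": "FIXTURE".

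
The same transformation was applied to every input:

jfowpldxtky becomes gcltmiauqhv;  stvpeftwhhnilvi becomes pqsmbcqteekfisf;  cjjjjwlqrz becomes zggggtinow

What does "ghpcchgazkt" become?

What's happening: shift every letter 3 places backward in the alphabet (wrapping around).
For "ghpcchgazkt" the result is "demzzedxwhq".

demzzedxwhq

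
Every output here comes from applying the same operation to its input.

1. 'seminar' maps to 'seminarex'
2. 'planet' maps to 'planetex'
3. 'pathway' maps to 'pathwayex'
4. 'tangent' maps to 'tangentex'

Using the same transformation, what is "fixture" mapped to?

fixtureex

In each case the input is transformed by: append "ex".
On "fixture" that produces "fixtureex".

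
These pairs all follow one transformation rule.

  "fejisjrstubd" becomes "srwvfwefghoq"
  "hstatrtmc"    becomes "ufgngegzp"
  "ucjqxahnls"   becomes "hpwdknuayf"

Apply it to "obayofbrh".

bonlbsoeu

The rule is to shift every letter 13 places forward in the alphabet (wrapping around) — i.e. ROT13.
"obayofbrh" → "bonlbsoeu".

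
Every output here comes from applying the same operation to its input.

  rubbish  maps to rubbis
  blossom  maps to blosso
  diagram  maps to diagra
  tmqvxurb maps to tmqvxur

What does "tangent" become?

tangen

Looking at the pairs, the operation is to delete the last character.
"tangent" → "tangen".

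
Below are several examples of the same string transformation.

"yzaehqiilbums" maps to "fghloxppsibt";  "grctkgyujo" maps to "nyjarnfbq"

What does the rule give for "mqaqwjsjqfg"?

txhxdqzqxm

What's happening: shift every letter 7 places forward in the alphabet (wrapping around), then delete the last character.
For "mqaqwjsjqfg", step one produces "txhxdqzqxmn"; step two turns that into "txhxdqzqxm".
(Check on "yzaehqiilbums": → "fghloxppsibtz" → "fghloxppsibt" ✓)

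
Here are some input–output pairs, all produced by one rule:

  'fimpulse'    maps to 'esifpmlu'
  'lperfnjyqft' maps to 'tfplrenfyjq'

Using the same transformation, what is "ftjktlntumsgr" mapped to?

In each case the input is transformed by: move the last 2 characters to the front (rotate right by 2), then swap each adjacent pair of characters (1↔2, 3↔4, ...).
Applying both steps to "ftjktlntumsgr": "grftjktlntums", then "rgtfkjlttnmus".

rgtfkjlttnmus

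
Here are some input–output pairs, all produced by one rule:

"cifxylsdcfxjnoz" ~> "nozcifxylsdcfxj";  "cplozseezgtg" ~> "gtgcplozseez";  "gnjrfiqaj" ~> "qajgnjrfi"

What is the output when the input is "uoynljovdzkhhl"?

Looking at the pairs, the operation is to move the last 3 characters to the front (rotate right by 3).
For "uoynljovdzkhhl" the result is "hhluoynljovdzk".

hhluoynljovdzk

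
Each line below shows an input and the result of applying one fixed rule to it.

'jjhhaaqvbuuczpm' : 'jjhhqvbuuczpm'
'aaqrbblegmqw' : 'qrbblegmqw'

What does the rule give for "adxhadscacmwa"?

In each case the input is transformed by: remove every "a".
On "adxhadscacmwa" that produces "dxhdsccmw".

dxhdsccmw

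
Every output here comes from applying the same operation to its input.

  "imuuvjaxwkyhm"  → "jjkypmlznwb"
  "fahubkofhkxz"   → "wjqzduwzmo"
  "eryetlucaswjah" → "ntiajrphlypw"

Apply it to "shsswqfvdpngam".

The pattern: delete the first 2 characters, then shift every letter 11 places backward in the alphabet (wrapping around).
Applying both steps to "shsswqfvdpngam": "sswqfvdpngam", then "hhlfuksecvpb".

hhlfuksecvpb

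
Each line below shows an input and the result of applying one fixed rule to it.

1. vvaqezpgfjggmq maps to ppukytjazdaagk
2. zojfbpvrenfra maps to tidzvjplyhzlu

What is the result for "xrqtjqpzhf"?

Rule — shift every letter 6 places backward in the alphabet (wrapping around).
Doing the same to "xrqtjqpzhf": "rlkndkjtbz".

rlkndkjtbz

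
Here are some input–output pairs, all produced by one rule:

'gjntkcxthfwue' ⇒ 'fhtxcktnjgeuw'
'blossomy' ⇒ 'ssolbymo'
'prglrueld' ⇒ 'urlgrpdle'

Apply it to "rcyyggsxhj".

sggyycrjhx

The rule is to move the last 3 characters to the front (rotate right by 3), then reverse the string.
For "rcyyggsxhj" the result is "sggyycrjhx".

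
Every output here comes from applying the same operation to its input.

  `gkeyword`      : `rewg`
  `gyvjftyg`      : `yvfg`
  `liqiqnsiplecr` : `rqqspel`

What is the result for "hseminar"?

aeih

The transformation: keep every other character starting from the first (positions 1st, 3rd, 5th, ...), then swap the first and last characters.
On "hseminar": the first step gives "heia", and the second then gives "aeih".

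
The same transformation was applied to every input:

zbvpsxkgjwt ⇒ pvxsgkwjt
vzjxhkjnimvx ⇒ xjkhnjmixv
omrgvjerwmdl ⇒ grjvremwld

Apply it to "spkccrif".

Looking at the pairs, the operation is to swap each adjacent pair of characters (1↔2, 3↔4, ...), then delete the first 2 characters.
Doing the same to "spkccrif": "ckrcfi".
(Check on "zbvpsxkgjwt": → "bzpvxsgkwjt" → "pvxsgkwjt" ✓)

ckrcfi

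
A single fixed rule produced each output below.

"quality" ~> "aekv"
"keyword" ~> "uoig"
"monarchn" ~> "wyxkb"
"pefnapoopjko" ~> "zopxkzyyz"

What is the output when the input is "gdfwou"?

Rule — shift every letter 10 places forward in the alphabet (wrapping around), then delete the last 3 characters.
On "gdfwou": the first step gives "qnpgye", and the second then gives "qnp".
(Check on "pefnapoopjko": → "zopxkzyyztuy" → "zopxkzyyz" ✓)

qnp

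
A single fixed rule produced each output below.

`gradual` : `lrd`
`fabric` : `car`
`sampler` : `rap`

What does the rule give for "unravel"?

Rule — move the last 2 characters to the front (rotate right by 2), then keep every other character starting from the second (positions 2nd, 4th, 6th, ...).
For "unravel" the result is "lna".
(Check on "gradual": → "algradu" → "lrd" ✓)

lna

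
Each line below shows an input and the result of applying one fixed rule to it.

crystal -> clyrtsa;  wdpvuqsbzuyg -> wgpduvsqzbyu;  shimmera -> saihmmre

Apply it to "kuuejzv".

kvuujez

Looking at the pairs, the operation is to move the last character to the front, then swap each adjacent pair of characters (1↔2, 3↔4, ...).
"kuuejzv" → "vkuuejz" → "kvuujez".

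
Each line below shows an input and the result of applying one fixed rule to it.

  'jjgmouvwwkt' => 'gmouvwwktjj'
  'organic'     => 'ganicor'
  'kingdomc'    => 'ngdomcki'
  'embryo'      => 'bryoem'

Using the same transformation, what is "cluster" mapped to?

ustercl

The pattern: move the first 2 characters to the end (rotate left by 2).
Doing the same to "cluster": "ustercl".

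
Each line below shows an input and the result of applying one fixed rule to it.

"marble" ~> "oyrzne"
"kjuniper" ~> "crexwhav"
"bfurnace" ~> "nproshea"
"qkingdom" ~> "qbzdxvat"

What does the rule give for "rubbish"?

vfuehoo

The transformation: move the last 3 characters to the front (rotate right by 3), then shift every letter 13 places forward in the alphabet (wrapping around) — i.e. ROT13.
So "rubbish" becomes "vfuehoo".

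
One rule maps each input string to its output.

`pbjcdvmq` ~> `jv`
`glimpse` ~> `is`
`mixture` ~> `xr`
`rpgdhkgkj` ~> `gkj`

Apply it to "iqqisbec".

qb

In each case the input is transformed by: keep one character in every 3, starting at position 3 (positions 3rd, 6th, 9th, ...).
Doing the same to "iqqisbec": "qb".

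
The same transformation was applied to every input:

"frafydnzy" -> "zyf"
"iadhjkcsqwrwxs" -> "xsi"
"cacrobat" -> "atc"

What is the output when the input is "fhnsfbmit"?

The rule is to move the first character to the end, then keep only the last 3 characters.
"fhnsfbmit" → "hnsfbmitf" → "itf".

itf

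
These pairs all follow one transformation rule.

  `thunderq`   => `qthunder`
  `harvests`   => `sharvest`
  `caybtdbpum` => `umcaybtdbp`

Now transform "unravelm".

munravel

The pattern: move the first 3 characters to the end (rotate left by 3), then swap the front and back halves of the string.
"unravelm" → "avelmunr" → "munravel".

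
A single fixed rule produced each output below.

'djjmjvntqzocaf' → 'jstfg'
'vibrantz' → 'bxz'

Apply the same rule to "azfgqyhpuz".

gmnf

The rule is to keep one character in every 3, starting at position 1 (positions 1st, 4th, 7th, ...), then shift every letter 6 places forward in the alphabet (wrapping around).
Starting from "azfgqyhpuz": after the first operation, "aghz"; after the second, "gmnf".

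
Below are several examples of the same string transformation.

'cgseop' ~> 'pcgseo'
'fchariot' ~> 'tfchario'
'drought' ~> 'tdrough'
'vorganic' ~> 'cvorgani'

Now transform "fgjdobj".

jfgjdob

What's happening: move the last character to the front.
For "fgjdobj" the result is "jfgjdob".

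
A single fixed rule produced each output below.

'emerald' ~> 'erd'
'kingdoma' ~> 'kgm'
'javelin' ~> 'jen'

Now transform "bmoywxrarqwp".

What's happening: keep one character in every 3, starting at position 1 (positions 1st, 4th, 7th, ...).
For "bmoywxrarqwp" the result is "byrq".

byrq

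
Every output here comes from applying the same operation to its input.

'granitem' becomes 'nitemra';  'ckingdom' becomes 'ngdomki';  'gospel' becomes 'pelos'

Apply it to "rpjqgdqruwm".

qgdqruwmpj

What's happening: delete the first character, then move the first 2 characters to the end (rotate left by 2).
Applying both steps to "rpjqgdqruwm": "pjqgdqruwm", then "qgdqruwmpj".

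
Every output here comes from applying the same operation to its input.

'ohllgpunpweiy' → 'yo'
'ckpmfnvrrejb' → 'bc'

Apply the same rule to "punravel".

The transformation: move the last character to the front, then keep only the first 2 characters.
Working it through for "punravel": intermediate "lpunrave", final "lp".
(Check on "ckpmfnvrrejb": → "bckpmfnvrrej" → "bc" ✓)

lp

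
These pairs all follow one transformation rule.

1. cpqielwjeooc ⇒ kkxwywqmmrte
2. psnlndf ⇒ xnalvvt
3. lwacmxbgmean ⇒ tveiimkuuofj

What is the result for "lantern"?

tvizvmb

In each case the input is transformed by: take characters alternately from the front and the back (1st, last, 2nd, 2nd-last, ...), then shift every letter 8 places forward in the alphabet (wrapping around).
Applying both steps to "lantern": "lnarnet", then "tvizvmb".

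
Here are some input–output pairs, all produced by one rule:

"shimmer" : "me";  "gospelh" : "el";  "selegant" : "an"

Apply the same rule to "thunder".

Rule — move the last 3 characters to the front (rotate right by 3), then keep only the first 2 characters.
On "thunder": the first step gives "derthun", and the second then gives "de".

de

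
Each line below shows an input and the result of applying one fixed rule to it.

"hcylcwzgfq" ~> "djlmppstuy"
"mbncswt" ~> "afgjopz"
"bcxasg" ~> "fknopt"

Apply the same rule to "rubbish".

Each output is the input with this applied: shift every letter 13 places forward in the alphabet (wrapping around) — i.e. ROT13, then sort the characters into alphabetical order.
On "rubbish": the first step gives "ehoovfu", and the second then gives "efhoouv".

efhoouv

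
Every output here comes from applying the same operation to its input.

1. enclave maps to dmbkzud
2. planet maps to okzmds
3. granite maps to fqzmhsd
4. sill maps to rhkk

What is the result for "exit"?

dwhs

Each output is the input with this applied: shift every letter 1 place backward in the alphabet (wrapping around).
"exit" → "dwhs".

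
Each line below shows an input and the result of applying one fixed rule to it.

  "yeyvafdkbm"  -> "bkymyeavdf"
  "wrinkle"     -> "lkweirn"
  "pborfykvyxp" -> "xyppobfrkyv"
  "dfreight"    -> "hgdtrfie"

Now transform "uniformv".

mruvinof

The pattern: move the last 3 characters to the front (rotate right by 3), then swap each adjacent pair of characters (1↔2, 3↔4, ...).
Starting from "uniformv": after the first operation, "rmvunifo"; after the second, "mruvinof".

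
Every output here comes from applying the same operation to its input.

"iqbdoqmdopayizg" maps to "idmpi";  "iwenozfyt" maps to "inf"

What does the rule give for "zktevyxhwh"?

The transformation: keep one character in every 3, starting at position 1 (positions 1st, 4th, 7th, ...).
"zktevyxhwh" → "zexh".

zexh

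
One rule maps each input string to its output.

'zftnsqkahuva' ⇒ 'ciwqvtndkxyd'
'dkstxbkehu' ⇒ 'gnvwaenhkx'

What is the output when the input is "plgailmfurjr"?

Rule — shift every letter 3 places forward in the alphabet (wrapping around).
Applying that to "plgailmfurjr" gives "sojdlopixumu".

sojdlopixumu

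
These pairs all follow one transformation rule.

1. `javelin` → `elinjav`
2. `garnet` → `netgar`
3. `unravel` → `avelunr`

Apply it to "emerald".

Looking at the pairs, the operation is to move the first 3 characters to the end (rotate left by 3).
"emerald" → "raldeme".

raldeme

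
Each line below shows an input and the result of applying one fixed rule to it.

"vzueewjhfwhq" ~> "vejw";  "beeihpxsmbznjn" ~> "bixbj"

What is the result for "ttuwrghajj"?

What's happening: keep one character in every 3, starting at position 1 (positions 1st, 4th, 7th, ...).
On "ttuwrghajj" that produces "twhj".

twhj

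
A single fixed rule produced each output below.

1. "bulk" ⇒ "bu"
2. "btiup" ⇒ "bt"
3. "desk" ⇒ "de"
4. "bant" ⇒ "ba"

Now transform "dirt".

The pattern: keep only the first 2 characters.
Doing the same to "dirt": "di".

di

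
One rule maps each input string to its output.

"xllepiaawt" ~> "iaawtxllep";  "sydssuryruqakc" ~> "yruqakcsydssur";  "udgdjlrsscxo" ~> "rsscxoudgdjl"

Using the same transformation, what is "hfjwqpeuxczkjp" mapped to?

uxczkjphfjwqpe

Each output is the input with this applied: swap the front and back halves of the string.
Doing the same to "hfjwqpeuxczkjp": "uxczkjphfjwqpe".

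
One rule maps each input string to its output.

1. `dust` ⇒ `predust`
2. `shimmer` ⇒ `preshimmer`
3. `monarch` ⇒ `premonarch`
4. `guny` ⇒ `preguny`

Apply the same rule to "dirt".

In each case the input is transformed by: prepend "pre".
On "dirt" that produces "predirt".

predirt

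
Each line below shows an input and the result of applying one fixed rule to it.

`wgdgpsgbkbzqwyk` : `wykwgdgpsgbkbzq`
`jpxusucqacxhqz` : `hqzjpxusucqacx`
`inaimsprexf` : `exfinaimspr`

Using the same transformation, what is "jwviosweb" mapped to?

What's happening: move the last 3 characters to the front (rotate right by 3).
Applying that to "jwviosweb" gives "webjwvios".

webjwvios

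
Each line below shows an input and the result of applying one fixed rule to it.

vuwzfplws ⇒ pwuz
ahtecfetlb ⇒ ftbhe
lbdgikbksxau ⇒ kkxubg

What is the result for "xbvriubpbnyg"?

upngbr

Each output is the input with this applied: keep every other character starting from the second (positions 2nd, 4th, 6th, ...), then move the first 2 characters to the end (rotate left by 2).
For "xbvriubpbnyg", step one produces "brupng"; step two turns that into "upngbr".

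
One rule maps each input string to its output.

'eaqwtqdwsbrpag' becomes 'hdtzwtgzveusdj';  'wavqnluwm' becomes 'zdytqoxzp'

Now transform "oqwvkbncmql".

The pattern: shift every letter 3 places forward in the alphabet (wrapping around).
On "oqwvkbncmql" that produces "rtzyneqfpto".

rtzyneqfpto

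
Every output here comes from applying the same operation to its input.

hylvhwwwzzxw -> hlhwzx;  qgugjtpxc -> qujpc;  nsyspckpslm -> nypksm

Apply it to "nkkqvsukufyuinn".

nkvuuyin

The rule is to keep every other character starting from the first (positions 1st, 3rd, 5th, ...).
For "nkkqvsukufyuinn" the result is "nkvuuyin".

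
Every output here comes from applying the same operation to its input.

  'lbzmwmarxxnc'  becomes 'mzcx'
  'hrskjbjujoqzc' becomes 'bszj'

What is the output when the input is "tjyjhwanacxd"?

wyda

Rule — keep one character in every 3, starting at position 3 (positions 3rd, 6th, 9th, ...), then swap each adjacent pair of characters (1↔2, 3↔4, ...).
Working it through for "tjyjhwanacxd": intermediate "ywad", final "wyda".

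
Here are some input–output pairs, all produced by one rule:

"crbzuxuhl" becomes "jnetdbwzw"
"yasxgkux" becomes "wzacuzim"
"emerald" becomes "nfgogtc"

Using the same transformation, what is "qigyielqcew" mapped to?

Looking at the pairs, the operation is to move the last 2 characters to the front (rotate right by 2), then shift every letter 2 places forward in the alphabet (wrapping around).
Starting from "qigyielqcew": after the first operation, "ewqigyielqc"; after the second, "gyskiakgnse".

gyskiakgnse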